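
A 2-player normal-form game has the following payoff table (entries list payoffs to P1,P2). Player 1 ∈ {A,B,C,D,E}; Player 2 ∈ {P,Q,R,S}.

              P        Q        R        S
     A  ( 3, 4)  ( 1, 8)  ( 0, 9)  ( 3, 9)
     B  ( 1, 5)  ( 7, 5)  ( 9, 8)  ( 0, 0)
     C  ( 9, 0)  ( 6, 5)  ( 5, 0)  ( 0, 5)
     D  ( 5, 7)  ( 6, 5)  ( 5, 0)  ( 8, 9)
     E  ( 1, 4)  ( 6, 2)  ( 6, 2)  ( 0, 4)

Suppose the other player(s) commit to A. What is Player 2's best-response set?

P2 best: {R,S}

u_2(P vs A) = 4
u_2(Q vs A) = 8
u_2(R vs A) = 9
u_2(S vs A) = 9
max payoff 9 at {R,S}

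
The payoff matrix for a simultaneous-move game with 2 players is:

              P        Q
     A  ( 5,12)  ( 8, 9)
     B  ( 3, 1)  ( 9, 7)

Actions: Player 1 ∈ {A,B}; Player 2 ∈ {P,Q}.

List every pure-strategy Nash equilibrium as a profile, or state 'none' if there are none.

(A,P): NE
(A,Q): not NE [P1→B gives 9>8; P2→P gives 12>9]
(B,P): not NE [P1→A gives 5>3; P2→Q gives 7>1]
(B,Q): NE

PSNE = {(A,P), (B,Q)}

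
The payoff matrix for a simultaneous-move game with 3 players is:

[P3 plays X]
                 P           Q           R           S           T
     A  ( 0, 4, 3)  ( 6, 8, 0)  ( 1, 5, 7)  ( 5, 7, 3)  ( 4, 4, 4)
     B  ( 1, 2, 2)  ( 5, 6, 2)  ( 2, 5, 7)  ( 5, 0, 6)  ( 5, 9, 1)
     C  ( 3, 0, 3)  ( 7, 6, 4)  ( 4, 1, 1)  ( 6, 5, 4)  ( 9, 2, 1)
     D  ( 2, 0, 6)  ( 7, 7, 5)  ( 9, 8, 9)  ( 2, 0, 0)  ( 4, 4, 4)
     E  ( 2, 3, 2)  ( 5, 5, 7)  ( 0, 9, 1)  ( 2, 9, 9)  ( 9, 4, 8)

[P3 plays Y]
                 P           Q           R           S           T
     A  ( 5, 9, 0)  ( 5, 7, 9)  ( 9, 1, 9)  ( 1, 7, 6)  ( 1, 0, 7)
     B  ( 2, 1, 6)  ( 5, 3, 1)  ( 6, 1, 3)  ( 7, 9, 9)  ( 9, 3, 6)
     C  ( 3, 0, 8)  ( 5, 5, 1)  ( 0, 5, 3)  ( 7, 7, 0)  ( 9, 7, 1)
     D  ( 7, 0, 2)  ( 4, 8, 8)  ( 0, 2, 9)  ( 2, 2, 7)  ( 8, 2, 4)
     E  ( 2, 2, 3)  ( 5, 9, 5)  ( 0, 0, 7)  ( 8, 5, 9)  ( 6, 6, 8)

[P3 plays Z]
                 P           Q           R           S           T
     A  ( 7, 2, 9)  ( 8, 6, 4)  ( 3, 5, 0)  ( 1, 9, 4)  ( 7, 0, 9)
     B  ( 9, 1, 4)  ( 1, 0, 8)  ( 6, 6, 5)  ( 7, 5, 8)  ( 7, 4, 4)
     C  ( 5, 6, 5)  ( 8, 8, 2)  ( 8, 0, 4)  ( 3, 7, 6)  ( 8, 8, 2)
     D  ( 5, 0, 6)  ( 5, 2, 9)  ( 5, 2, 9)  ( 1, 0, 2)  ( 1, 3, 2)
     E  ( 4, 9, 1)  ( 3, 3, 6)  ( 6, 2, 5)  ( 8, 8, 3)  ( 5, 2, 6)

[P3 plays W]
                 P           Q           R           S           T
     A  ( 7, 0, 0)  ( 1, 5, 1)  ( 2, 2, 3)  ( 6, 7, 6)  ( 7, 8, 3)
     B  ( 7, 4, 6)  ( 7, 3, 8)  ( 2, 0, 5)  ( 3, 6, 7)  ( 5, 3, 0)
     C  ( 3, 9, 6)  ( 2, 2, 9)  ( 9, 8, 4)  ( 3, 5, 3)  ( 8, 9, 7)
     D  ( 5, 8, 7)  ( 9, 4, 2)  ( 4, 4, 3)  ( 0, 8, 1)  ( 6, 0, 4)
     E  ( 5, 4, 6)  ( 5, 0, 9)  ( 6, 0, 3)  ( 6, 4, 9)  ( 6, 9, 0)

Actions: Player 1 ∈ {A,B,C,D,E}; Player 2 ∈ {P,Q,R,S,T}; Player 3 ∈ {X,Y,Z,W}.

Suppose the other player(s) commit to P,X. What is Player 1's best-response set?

u_1(A vs P,X) = 0
u_1(B vs P,X) = 1
u_1(C vs P,X) = 3
u_1(D vs P,X) = 2
u_1(E vs P,X) = 2
max payoff 3 at {C}

P1 best: {C}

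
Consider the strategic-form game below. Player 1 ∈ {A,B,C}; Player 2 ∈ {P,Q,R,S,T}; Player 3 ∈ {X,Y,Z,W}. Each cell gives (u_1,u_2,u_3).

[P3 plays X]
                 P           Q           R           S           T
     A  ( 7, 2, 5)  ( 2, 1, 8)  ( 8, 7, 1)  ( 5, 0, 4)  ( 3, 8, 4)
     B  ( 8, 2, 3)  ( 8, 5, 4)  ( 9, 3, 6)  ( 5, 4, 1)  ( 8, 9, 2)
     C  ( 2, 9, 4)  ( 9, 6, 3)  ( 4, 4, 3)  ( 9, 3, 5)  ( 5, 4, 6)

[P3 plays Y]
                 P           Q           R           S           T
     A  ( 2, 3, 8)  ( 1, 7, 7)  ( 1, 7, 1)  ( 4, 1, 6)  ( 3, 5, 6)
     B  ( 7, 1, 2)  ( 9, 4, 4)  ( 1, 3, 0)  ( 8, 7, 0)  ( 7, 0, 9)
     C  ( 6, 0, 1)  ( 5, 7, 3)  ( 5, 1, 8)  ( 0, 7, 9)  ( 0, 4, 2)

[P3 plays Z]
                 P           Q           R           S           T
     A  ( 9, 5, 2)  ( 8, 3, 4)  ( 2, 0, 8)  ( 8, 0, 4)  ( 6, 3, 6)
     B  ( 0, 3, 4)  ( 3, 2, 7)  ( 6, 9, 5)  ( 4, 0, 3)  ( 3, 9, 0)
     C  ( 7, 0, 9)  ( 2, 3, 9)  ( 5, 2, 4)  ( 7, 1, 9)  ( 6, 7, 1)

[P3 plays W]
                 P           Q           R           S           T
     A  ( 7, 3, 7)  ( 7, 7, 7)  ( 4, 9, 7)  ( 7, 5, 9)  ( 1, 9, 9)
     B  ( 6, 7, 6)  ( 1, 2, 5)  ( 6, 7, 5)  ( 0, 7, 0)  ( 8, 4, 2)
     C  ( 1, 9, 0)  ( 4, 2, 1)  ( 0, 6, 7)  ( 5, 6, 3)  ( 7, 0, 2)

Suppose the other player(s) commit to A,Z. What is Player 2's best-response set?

argmax u_2 = {P}

u_2(P vs A,Z) = 5
u_2(Q vs A,Z) = 3
u_2(R vs A,Z) = 0
u_2(S vs A,Z) = 0
u_2(T vs A,Z) = 3
max payoff 5 at {P}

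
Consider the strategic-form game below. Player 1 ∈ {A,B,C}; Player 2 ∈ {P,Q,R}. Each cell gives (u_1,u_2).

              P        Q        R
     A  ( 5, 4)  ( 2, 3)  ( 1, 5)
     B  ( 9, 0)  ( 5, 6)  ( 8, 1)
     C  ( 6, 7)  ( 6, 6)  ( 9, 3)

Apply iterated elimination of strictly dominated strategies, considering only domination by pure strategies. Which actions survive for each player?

IESDS → P1:{B,C} P2:{P,Q}

P1 drop A (B beats it: P:9>5 Q:5>2 R:8>1)
P2 drop R (Q beats it: B:6>1 C:6>3)
P1→{B,C} P2→{P,Q}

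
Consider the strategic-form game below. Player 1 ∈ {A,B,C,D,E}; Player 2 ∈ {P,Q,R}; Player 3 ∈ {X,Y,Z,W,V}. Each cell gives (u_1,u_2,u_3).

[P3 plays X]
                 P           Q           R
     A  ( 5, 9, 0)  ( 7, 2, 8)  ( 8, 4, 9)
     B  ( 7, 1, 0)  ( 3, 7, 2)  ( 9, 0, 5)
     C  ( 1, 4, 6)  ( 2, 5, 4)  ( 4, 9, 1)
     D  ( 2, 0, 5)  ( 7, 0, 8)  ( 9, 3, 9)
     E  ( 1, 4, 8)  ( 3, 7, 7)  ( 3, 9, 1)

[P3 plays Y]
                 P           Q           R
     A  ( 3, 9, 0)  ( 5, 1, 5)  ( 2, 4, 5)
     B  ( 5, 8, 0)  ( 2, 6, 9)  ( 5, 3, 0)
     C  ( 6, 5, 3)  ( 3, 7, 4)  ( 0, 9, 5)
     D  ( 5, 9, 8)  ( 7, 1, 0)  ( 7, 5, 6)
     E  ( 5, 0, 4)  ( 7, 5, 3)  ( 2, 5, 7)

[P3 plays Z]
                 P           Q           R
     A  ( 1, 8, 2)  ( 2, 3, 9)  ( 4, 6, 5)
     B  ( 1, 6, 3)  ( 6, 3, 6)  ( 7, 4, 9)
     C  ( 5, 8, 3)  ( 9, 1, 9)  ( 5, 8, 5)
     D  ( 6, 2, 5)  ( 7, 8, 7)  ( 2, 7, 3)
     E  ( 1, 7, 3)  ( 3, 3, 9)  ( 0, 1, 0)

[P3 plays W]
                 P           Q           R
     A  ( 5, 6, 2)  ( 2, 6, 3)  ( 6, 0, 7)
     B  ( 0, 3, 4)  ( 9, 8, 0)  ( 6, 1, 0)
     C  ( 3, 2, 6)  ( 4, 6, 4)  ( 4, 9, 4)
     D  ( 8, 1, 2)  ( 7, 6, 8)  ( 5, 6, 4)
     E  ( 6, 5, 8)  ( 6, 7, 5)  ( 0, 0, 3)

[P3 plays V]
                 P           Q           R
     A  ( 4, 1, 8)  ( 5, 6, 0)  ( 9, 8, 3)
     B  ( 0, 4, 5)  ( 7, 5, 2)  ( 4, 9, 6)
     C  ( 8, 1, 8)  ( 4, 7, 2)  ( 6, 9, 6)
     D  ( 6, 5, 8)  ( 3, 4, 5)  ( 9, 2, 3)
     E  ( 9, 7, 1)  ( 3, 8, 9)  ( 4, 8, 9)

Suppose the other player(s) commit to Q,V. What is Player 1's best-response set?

argmax u_1 = {B}

u_1(A vs Q,V) = 5
u_1(B vs Q,V) = 7
u_1(C vs Q,V) = 4
u_1(D vs Q,V) = 3
u_1(E vs Q,V) = 3
max payoff 7 at {B}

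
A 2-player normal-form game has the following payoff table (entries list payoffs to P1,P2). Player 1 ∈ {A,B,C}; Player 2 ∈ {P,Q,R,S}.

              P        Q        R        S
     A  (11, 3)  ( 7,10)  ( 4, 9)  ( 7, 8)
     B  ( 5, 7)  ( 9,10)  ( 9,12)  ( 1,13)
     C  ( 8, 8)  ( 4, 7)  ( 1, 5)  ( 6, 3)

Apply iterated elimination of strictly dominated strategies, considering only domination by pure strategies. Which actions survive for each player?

P1 drop C (A beats it: P:11>8 Q:7>4 R:4>1 S:7>6)
P2 drop P (Q beats it: A:10>3 B:10>7)
P1→{A,B} P2→{Q,R,S}

IESDS → P1:{A,B} P2:{Q,R,S}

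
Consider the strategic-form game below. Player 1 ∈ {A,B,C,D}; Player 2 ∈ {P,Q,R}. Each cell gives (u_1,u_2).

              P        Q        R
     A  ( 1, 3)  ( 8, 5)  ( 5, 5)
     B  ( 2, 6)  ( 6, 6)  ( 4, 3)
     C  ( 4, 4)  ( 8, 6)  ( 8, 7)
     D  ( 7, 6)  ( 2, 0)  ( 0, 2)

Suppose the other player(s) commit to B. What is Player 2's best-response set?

u_2(P vs B) = 6
u_2(Q vs B) = 6
u_2(R vs B) = 3
max payoff 6 at {P,Q}

argmax u_2 = {P,Q}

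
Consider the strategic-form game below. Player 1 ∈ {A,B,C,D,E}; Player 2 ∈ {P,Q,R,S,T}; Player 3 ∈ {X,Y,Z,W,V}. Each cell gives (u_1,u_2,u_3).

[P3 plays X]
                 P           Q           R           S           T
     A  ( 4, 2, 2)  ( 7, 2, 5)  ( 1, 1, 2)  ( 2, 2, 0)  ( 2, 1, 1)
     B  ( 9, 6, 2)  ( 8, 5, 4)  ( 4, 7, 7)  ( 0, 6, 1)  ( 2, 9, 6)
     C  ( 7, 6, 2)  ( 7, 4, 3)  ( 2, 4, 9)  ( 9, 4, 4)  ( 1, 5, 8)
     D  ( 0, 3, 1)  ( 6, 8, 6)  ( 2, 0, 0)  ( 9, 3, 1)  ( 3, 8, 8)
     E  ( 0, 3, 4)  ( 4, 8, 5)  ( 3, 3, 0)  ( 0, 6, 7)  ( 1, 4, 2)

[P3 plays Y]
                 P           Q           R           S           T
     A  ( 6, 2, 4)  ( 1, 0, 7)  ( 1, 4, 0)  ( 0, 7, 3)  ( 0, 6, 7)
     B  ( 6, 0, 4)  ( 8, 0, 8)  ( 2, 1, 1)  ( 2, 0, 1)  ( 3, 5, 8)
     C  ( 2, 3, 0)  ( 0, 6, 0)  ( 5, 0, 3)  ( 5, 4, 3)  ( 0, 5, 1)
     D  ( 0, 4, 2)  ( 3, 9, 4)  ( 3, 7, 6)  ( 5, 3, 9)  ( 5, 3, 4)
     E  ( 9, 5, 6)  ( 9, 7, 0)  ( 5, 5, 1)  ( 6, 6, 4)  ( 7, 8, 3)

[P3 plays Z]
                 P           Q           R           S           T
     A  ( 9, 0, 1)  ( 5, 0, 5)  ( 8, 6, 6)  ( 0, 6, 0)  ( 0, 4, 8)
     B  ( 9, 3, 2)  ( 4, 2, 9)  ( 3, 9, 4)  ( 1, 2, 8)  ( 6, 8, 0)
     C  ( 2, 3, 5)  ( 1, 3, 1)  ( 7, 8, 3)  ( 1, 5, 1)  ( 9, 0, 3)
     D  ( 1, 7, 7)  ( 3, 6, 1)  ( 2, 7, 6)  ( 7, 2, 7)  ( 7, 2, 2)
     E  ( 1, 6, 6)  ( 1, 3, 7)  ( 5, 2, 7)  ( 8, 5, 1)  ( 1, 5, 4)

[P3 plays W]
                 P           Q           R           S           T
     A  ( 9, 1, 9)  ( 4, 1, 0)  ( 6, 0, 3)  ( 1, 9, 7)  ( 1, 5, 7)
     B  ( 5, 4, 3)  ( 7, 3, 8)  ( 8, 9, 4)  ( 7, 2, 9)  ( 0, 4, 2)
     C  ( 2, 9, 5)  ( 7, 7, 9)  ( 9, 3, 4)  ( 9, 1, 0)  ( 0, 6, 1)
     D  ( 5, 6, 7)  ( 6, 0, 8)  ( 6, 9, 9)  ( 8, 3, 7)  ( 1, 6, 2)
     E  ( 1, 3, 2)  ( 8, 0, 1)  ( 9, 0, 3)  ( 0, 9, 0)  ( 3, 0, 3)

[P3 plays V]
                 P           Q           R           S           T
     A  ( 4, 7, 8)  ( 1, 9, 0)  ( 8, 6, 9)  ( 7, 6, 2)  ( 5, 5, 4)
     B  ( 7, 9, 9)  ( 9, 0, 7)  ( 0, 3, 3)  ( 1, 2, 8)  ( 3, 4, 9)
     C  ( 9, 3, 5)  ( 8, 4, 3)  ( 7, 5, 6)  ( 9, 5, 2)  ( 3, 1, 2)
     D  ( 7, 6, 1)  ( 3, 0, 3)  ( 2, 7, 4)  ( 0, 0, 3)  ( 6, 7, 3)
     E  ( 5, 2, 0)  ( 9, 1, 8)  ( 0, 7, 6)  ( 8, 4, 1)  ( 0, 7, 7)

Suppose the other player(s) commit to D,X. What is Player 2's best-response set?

u_2(P vs D,X) = 3
u_2(Q vs D,X) = 8
u_2(R vs D,X) = 0
u_2(S vs D,X) = 3
u_2(T vs D,X) = 8
max payoff 8 at {Q,T}

P2 best: {Q,T}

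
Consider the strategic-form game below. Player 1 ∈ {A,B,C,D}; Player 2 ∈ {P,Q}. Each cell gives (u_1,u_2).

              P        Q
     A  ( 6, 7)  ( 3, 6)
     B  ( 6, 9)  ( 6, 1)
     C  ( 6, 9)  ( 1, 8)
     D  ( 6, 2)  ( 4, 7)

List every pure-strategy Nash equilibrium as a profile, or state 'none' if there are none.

(A,P): NE
(A,Q): not NE [P1→B gives 6>3; P2→P gives 7>6]
(B,P): NE
(B,Q): not NE [P2→P gives 9>1]
(C,P): NE
(C,Q): not NE [P1→B gives 6>1; P2→P gives 9>8]
(D,P): not NE [P2→Q gives 7>2]
(D,Q): not NE [P1→B gives 6>4]

NE set: (A,P), (B,P), (C,P)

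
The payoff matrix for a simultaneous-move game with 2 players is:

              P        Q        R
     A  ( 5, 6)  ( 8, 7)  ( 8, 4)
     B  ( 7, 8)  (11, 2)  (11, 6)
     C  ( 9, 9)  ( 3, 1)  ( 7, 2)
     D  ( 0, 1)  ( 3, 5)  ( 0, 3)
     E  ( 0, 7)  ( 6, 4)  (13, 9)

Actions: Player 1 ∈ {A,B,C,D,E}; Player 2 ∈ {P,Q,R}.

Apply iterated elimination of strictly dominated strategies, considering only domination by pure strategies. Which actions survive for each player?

P1 drop A (B beats it: P:7>5 Q:11>8 R:11>8)
P1 drop D (B beats it: P:7>0 Q:11>3 R:11>0)
P2 drop Q (P beats it: B:8>2 C:9>1 E:7>4)
P1→{B,C,E} P2→{P,R}

Survivors P1:{B,C,E} P2:{P,R}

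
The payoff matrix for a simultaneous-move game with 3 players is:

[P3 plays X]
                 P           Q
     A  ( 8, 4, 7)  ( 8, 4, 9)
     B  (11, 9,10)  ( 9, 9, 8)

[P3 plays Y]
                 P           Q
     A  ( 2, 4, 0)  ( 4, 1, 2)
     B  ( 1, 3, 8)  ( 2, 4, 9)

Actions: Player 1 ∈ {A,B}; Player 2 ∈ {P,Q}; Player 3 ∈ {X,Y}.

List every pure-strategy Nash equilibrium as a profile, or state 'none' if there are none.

PSNE = {(B,P,X)}

(A,P,X): not NE [P1→B gives 11>8]
(A,P,Y): not NE [P3→X gives 7>0]
(A,Q,X): not NE [P1→B gives 9>8]
(A,Q,Y): not NE [P2→P gives 4>1; P3→X gives 9>2]
(B,P,X): NE
(B,P,Y): not NE [P1→A gives 2>1; P2→Q gives 4>3; P3→X gives 10>8]
(B,Q,X): not NE [P3→Y gives 9>8]
(B,Q,Y): not NE [P1→A gives 4>2]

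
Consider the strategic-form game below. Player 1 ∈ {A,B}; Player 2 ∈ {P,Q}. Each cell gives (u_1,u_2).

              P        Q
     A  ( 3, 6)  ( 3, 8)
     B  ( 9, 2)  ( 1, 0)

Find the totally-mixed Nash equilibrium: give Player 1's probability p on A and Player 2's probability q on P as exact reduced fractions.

p=1/2, q=1/4

P1 indiff ⇒ q·3+(1-q)·3 = q·9+(1-q)·1 ⇒ q(-6) = (1-q)(-2) ⇒ q = 1/4
P2 indiff ⇒ p·6+(1-p)·2 = p·8+(1-p)·0 ⇒ p(-2) = (1-p)(-2) ⇒ p = 1/2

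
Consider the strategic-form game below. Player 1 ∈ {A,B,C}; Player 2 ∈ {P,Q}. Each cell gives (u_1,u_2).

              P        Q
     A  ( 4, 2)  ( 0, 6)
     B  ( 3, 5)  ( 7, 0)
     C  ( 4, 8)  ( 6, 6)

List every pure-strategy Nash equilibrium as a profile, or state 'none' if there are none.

Nash profiles: (C,P)

(A,P): not NE [P2→Q gives 6>2]
(A,Q): not NE [P1→B gives 7>0]
(B,P): not NE [P1→C gives 4>3]
(B,Q): not NE [P2→P gives 5>0]
(C,P): NE
(C,Q): not NE [P1→B gives 7>6; P2→P gives 8>6]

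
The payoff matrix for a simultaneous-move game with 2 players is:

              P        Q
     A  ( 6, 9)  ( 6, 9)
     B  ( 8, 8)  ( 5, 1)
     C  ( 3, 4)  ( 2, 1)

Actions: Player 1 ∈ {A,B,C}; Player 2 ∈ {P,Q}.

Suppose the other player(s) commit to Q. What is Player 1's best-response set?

u_1(A vs Q) = 6
u_1(B vs Q) = 5
u_1(C vs Q) = 2
max payoff 6 at {A}

argmax u_1 = {A}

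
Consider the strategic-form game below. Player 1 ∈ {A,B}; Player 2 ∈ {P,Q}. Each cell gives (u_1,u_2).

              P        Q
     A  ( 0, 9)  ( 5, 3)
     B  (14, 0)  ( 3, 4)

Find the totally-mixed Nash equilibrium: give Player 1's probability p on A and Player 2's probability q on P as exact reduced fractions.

P1 indiff ⇒ q·0+(1-q)·5 = q·14+(1-q)·3 ⇒ q(-14) = (1-q)(-2) ⇒ q = 1/8
P2 indiff ⇒ p·9+(1-p)·0 = p·3+(1-p)·4 ⇒ p(6) = (1-p)(4) ⇒ p = 2/5

(p,q) = (2/5, 1/8)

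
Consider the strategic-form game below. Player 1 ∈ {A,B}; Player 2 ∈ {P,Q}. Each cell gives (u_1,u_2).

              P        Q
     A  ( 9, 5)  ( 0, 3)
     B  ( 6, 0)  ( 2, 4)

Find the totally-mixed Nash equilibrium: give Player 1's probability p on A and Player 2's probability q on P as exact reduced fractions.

p=2/3, q=2/5

P1 indiff ⇒ q·9+(1-q)·0 = q·6+(1-q)·2 ⇒ q(3) = (1-q)(2) ⇒ q = 2/5
P2 indiff ⇒ p·5+(1-p)·0 = p·3+(1-p)·4 ⇒ p(2) = (1-p)(4) ⇒ p = 2/3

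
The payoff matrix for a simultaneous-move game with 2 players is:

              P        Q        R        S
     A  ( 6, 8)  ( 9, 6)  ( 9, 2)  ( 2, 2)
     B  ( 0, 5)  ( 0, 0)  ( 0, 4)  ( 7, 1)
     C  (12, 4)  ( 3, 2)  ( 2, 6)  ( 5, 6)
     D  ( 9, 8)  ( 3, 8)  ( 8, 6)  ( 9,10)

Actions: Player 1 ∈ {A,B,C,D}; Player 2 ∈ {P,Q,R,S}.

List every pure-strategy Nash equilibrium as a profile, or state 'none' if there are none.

PSNE = {(D,S)}

(A,P): not NE [P1→C gives 12>6]
(A,Q): not NE [P2→P gives 8>6]
(A,R): not NE [P2→P gives 8>2]
(A,S): not NE [P1→D gives 9>2; P2→P gives 8>2]
(B,P): not NE [P1→C gives 12>0]
(B,Q): not NE [P1→A gives 9>0; P2→P gives 5>0]
(B,R): not NE [P1→A gives 9>0; P2→P gives 5>4]
(B,S): not NE [P1→D gives 9>7; P2→P gives 5>1]
(C,P): not NE [P2→S gives 6>4]
(C,Q): not NE [P1→A gives 9>3; P2→S gives 6>2]
(C,R): not NE [P1→A gives 9>2]
(C,S): not NE [P1→D gives 9>5]
(D,P): not NE [P1→C gives 12>9; P2→S gives 10>8]
(D,Q): not NE [P1→A gives 9>3; P2→S gives 10>8]
(D,R): not NE [P1→A gives 9>8; P2→S gives 10>6]
(D,S): NE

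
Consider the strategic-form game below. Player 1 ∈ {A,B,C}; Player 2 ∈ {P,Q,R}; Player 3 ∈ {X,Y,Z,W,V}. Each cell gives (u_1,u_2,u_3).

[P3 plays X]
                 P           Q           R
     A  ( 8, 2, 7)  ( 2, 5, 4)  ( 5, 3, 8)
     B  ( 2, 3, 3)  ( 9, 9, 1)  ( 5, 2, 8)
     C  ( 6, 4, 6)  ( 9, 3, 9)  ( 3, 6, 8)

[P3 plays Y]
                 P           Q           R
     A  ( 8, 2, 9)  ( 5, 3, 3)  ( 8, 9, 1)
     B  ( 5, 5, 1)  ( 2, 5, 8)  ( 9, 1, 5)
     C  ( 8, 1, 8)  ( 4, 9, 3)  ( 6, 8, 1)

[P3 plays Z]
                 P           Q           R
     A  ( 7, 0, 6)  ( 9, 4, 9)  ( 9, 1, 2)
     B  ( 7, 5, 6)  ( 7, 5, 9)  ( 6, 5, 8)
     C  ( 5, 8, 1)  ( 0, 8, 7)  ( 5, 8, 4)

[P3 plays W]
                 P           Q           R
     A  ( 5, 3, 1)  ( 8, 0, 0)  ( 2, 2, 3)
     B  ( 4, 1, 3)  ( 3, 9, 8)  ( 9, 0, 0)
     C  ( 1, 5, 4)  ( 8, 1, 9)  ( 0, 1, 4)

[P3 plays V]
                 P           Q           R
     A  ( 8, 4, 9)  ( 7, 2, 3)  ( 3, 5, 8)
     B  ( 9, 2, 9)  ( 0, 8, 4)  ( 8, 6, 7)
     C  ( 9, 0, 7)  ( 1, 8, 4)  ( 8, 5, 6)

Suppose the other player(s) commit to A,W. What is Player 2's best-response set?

BR_2 = {P}

u_2(P vs A,W) = 3
u_2(Q vs A,W) = 0
u_2(R vs A,W) = 2
max payoff 3 at {P}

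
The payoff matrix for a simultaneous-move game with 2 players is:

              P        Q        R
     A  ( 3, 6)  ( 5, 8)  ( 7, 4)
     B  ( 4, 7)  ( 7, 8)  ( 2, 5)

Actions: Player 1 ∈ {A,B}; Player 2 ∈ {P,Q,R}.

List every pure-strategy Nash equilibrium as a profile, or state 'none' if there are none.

(A,P): not NE [P1→B gives 4>3; P2→Q gives 8>6]
(A,Q): not NE [P1→B gives 7>5]
(A,R): not NE [P2→Q gives 8>4]
(B,P): not NE [P2→Q gives 8>7]
(B,Q): NE
(B,R): not NE [P1→A gives 7>2; P2→Q gives 8>5]

NE set: (B,Q)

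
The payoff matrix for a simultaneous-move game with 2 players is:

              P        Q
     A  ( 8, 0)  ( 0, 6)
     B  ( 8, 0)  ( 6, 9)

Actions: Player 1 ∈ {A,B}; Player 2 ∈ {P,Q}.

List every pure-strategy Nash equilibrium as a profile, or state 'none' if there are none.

(A,P): not NE [P2→Q gives 6>0]
(A,Q): not NE [P1→B gives 6>0]
(B,P): not NE [P2→Q gives 9>0]
(B,Q): NE

PSNE = {(B,Q)}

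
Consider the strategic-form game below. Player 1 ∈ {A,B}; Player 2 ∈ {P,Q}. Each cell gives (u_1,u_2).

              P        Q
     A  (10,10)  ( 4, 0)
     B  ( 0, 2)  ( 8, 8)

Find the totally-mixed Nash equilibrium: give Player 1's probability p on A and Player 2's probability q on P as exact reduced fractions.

P1 mixes 3/8 on A; P2 mixes 2/7 on P

P1 indiff ⇒ q·10+(1-q)·4 = q·0+(1-q)·8 ⇒ q(10) = (1-q)(4) ⇒ q = 2/7
P2 indiff ⇒ p·10+(1-p)·2 = p·0+(1-p)·8 ⇒ p(10) = (1-p)(6) ⇒ p = 3/8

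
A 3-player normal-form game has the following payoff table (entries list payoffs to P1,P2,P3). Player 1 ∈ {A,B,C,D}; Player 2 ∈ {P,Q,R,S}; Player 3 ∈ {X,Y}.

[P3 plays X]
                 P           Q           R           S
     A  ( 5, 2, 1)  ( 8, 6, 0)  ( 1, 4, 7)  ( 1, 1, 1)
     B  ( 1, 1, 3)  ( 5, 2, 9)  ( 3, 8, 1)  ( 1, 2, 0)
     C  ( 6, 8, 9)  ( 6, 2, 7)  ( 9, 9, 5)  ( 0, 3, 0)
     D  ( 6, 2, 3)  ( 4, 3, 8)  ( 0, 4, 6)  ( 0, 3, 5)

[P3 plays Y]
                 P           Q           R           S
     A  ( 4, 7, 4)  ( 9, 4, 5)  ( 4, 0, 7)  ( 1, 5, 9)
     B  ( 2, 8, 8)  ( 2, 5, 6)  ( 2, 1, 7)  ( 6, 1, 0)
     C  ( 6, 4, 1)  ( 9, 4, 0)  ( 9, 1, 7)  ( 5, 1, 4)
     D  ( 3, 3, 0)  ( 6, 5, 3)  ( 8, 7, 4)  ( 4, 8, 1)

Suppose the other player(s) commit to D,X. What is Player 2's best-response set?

u_2(P vs D,X) = 2
u_2(Q vs D,X) = 3
u_2(R vs D,X) = 4
u_2(S vs D,X) = 3
max payoff 4 at {R}

BR_2 = {R}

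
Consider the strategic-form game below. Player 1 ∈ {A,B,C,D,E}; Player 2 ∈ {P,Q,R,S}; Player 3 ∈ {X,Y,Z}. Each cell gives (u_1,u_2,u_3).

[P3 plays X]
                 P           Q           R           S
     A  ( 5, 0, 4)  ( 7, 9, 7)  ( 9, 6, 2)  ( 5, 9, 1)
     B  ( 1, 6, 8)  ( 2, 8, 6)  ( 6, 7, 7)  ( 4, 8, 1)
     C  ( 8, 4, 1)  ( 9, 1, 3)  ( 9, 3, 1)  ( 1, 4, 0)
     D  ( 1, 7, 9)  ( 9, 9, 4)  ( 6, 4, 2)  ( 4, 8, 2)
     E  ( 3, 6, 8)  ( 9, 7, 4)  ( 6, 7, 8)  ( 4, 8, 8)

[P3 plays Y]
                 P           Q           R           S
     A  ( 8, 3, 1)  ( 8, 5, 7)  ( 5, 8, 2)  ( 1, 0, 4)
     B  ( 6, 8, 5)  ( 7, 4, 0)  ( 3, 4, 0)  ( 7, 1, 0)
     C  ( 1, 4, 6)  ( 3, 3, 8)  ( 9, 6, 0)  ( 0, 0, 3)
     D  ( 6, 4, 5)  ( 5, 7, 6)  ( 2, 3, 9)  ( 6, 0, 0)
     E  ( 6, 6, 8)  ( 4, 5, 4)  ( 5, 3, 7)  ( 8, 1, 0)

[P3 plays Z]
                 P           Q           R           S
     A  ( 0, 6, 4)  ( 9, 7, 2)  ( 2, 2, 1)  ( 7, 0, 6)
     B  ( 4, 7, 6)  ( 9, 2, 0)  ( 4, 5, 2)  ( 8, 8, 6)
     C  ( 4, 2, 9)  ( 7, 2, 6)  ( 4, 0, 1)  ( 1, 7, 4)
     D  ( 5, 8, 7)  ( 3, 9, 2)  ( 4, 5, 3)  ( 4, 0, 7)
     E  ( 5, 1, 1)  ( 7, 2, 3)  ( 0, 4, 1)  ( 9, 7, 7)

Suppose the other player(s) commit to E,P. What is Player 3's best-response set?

u_3(X vs E,P) = 8
u_3(Y vs E,P) = 8
u_3(Z vs E,P) = 1
max payoff 8 at {X,Y}

BR_3 = {X,Y}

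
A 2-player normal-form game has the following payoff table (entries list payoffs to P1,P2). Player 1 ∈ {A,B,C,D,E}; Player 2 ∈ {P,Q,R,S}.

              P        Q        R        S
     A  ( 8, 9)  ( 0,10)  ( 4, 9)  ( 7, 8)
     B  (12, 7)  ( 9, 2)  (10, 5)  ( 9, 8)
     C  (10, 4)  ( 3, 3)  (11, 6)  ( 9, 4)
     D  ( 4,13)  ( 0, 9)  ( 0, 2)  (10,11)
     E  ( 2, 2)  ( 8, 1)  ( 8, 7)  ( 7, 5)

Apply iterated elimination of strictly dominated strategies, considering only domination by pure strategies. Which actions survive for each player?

P1 drop A (B beats it: P:12>8 Q:9>0 R:10>4 S:9>7)
P1 drop E (B beats it: P:12>2 Q:9>8 R:10>8 S:9>7)
P2 drop Q (P beats it: B:7>2 C:4>3 D:13>9)
P1→{B,C,D} P2→{P,R,S}

Remaining: P1:{B,C,D} P2:{P,R,S}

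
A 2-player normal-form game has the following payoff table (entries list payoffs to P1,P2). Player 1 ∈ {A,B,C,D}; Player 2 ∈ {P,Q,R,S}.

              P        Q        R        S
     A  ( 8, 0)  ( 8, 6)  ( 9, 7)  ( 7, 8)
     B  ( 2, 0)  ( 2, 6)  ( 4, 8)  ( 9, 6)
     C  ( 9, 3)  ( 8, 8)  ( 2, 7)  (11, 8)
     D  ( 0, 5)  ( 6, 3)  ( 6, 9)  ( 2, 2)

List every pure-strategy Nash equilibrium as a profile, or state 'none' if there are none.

Nash profiles: (C,Q), (C,S)

(A,P): not NE [P1→C gives 9>8; P2→S gives 8>0]
(A,Q): not NE [P2→S gives 8>6]
(A,R): not NE [P2→S gives 8>7]
(A,S): not NE [P1→C gives 11>7]
(B,P): not NE [P1→C gives 9>2; P2→R gives 8>0]
(B,Q): not NE [P1→C gives 8>2; P2→R gives 8>6]
(B,R): not NE [P1→A gives 9>4]
(B,S): not NE [P1→C gives 11>9; P2→R gives 8>6]
(C,P): not NE [P2→S gives 8>3]
(C,Q): NE
(C,R): not NE [P1→A gives 9>2; P2→S gives 8>7]
(C,S): NE
(D,P): not NE [P1→C gives 9>0; P2→R gives 9>5]
(D,Q): not NE [P1→C gives 8>6; P2→R gives 9>3]
(D,R): not NE [P1→A gives 9>6]
(D,S): not NE [P1→C gives 11>2; P2→R gives 9>2]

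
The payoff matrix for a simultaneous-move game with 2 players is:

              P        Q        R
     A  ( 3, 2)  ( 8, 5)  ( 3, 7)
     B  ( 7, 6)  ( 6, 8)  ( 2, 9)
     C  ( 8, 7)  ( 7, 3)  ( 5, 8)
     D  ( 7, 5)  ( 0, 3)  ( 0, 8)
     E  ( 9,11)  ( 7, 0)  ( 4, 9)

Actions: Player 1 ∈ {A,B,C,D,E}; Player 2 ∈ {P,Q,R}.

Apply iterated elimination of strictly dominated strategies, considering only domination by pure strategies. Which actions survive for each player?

P1 drop B (C beats it: P:8>7 Q:7>6 R:5>2)
P1 drop D (C beats it: P:8>7 Q:7>0 R:5>0)
P2 drop Q (R beats it: A:7>5 C:8>3 E:9>0)
P1 drop A (C beats it: P:8>3 R:5>3)
P1→{C,E} P2→{P,R}

Survivors P1:{C,E} P2:{P,R}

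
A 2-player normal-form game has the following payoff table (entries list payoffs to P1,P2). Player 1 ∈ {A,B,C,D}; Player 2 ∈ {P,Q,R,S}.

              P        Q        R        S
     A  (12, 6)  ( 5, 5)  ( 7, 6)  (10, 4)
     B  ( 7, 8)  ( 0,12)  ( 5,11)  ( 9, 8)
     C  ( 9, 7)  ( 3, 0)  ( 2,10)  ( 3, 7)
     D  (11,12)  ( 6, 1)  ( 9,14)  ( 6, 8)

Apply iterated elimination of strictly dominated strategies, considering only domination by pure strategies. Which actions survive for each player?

Remaining: P1:{A,D} P2:{P,R}

P1 drop B (A beats it: P:12>7 Q:5>0 R:7>5 S:10>9)
P1 drop C (A beats it: P:12>9 Q:5>3 R:7>2 S:10>3)
P2 drop Q (P beats it: A:6>5 D:12>1)
P2 drop S (P beats it: A:6>4 D:12>8)
P1→{A,D} P2→{P,R}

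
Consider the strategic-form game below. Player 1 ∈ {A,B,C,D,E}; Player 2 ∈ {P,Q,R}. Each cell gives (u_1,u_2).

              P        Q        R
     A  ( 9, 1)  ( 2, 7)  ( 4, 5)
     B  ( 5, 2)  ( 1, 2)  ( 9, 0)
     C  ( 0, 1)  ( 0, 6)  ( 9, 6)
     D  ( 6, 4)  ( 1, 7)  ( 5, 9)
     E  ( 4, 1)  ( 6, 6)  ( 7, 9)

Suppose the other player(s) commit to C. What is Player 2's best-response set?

u_2(P vs C) = 1
u_2(Q vs C) = 6
u_2(R vs C) = 6
max payoff 6 at {Q,R}

argmax u_2 = {Q,R}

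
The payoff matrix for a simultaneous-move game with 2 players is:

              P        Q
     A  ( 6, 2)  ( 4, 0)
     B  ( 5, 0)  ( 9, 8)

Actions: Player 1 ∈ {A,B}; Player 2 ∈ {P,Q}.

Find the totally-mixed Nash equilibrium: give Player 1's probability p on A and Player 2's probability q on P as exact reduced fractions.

p=4/5, q=5/6

P1 indiff ⇒ q·6+(1-q)·4 = q·5+(1-q)·9 ⇒ q(1) = (1-q)(5) ⇒ q = 5/6
P2 indiff ⇒ p·2+(1-p)·0 = p·0+(1-p)·8 ⇒ p(2) = (1-p)(8) ⇒ p = 4/5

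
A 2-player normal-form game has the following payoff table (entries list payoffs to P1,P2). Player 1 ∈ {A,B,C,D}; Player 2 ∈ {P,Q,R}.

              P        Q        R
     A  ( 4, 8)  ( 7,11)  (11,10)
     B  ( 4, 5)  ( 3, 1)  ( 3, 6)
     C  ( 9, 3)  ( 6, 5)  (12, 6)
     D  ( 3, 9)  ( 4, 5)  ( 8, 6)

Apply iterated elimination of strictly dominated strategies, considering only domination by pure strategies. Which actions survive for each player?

P1 drop B (C beats it: P:9>4 Q:6>3 R:12>3)
P1 drop D (A beats it: P:4>3 Q:7>4 R:11>8)
P2 drop P (Q beats it: A:11>8 C:5>3)
P1→{A,C} P2→{Q,R}

IESDS → P1:{A,C} P2:{Q,R}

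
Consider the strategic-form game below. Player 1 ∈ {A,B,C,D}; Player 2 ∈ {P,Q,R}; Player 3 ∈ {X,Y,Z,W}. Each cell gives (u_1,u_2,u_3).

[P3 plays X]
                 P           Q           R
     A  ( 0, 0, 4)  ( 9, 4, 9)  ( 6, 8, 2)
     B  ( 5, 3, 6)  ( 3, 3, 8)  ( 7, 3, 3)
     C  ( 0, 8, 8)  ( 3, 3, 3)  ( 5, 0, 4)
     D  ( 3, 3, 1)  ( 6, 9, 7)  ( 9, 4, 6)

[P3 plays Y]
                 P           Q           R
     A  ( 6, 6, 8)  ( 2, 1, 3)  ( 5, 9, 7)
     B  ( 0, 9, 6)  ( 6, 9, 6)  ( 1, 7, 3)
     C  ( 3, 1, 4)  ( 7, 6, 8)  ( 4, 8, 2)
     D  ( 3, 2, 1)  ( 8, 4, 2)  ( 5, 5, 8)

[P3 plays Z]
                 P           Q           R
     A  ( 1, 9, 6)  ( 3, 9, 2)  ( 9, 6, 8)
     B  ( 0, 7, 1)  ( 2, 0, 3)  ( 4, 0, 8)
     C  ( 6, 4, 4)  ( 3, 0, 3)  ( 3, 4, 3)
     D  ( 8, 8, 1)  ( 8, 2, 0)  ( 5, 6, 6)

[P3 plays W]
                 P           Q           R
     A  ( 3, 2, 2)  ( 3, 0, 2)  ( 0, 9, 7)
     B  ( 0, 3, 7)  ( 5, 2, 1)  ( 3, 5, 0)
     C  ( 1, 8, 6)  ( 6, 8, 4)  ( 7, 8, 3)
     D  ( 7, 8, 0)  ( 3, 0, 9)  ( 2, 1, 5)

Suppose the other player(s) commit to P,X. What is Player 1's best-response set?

argmax u_1 = {B}

u_1(A vs P,X) = 0
u_1(B vs P,X) = 5
u_1(C vs P,X) = 0
u_1(D vs P,X) = 3
max payoff 5 at {B}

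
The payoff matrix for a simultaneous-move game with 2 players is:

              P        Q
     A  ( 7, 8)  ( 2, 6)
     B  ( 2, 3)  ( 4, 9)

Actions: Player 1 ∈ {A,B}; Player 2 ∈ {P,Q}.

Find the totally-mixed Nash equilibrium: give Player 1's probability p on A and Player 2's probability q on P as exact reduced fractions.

p=3/4, q=2/7

P1 indiff ⇒ q·7+(1-q)·2 = q·2+(1-q)·4 ⇒ q(5) = (1-q)(2) ⇒ q = 2/7
P2 indiff ⇒ p·8+(1-p)·3 = p·6+(1-p)·9 ⇒ p(2) = (1-p)(6) ⇒ p = 3/4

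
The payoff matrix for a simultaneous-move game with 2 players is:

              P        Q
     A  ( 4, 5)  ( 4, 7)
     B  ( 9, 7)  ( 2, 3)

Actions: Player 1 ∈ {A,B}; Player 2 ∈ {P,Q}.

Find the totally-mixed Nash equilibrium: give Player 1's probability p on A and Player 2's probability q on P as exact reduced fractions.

P1 indiff ⇒ q·4+(1-q)·4 = q·9+(1-q)·2 ⇒ q(-5) = (1-q)(-2) ⇒ q = 2/7
P2 indiff ⇒ p·5+(1-p)·7 = p·7+(1-p)·3 ⇒ p(-2) = (1-p)(-4) ⇒ p = 2/3

p=2/3, q=2/7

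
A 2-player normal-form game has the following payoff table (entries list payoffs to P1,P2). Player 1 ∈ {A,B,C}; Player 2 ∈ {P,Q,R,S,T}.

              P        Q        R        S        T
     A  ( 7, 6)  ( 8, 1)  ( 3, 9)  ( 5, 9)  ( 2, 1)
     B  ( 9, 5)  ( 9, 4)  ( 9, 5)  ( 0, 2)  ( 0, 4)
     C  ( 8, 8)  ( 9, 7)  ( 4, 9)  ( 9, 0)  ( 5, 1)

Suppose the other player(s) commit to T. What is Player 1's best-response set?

P1 best: {C}

u_1(A vs T) = 2
u_1(B vs T) = 0
u_1(C vs T) = 5
max payoff 5 at {C}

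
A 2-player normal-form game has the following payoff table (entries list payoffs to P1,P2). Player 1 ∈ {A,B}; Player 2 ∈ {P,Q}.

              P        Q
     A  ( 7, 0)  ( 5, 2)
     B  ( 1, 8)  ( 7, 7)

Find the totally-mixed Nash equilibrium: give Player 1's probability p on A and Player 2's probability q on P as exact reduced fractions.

P1 indiff ⇒ q·7+(1-q)·5 = q·1+(1-q)·7 ⇒ q(6) = (1-q)(2) ⇒ q = 1/4
P2 indiff ⇒ p·0+(1-p)·8 = p·2+(1-p)·7 ⇒ p(-2) = (1-p)(-1) ⇒ p = 1/3

P1 mixes 1/3 on A; P2 mixes 1/4 on P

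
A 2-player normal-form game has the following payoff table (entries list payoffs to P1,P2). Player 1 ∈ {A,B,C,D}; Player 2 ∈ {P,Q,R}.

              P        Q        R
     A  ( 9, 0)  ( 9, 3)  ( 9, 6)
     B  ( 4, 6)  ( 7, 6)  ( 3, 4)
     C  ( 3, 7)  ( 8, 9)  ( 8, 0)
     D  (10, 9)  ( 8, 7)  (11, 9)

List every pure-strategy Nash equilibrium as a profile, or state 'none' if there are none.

(A,P): not NE [P1→D gives 10>9; P2→R gives 6>0]
(A,Q): not NE [P2→R gives 6>3]
(A,R): not NE [P1→D gives 11>9]
(B,P): not NE [P1→D gives 10>4]
(B,Q): not NE [P1→A gives 9>7]
(B,R): not NE [P1→D gives 11>3; P2→Q gives 6>4]
(C,P): not NE [P1→D gives 10>3; P2→Q gives 9>7]
(C,Q): not NE [P1→A gives 9>8]
(C,R): not NE [P1→D gives 11>8; P2→Q gives 9>0]
(D,P): NE
(D,Q): not NE [P1→A gives 9>8; P2→R gives 9>7]
(D,R): NE

NE set: (D,P), (D,R)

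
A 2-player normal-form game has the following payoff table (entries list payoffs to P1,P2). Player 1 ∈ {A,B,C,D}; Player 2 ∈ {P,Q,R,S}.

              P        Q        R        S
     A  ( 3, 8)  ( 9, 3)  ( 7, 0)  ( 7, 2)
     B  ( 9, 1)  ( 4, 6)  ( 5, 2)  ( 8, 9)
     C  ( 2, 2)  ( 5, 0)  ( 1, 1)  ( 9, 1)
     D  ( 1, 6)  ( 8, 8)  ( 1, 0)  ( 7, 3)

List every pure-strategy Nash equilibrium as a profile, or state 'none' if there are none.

PSNE: ∅

(A,P): not NE [P1→B gives 9>3]
(A,Q): not NE [P2→P gives 8>3]
(A,R): not NE [P2→P gives 8>0]
(A,S): not NE [P1→C gives 9>7; P2→P gives 8>2]
(B,P): not NE [P2→S gives 9>1]
(B,Q): not NE [P1→A gives 9>4; P2→S gives 9>6]
(B,R): not NE [P1→A gives 7>5; P2→S gives 9>2]
(B,S): not NE [P1→C gives 9>8]
(C,P): not NE [P1→B gives 9>2]
(C,Q): not NE [P1→A gives 9>5; P2→P gives 2>0]
(C,R): not NE [P1→A gives 7>1; P2→P gives 2>1]
(C,S): not NE [P2→P gives 2>1]
(D,P): not NE [P1→B gives 9>1; P2→Q gives 8>6]
(D,Q): not NE [P1→A gives 9>8]
(D,R): not NE [P1→A gives 7>1; P2→Q gives 8>0]
(D,S): not NE [P1→C gives 9>7; P2→Q gives 8>3]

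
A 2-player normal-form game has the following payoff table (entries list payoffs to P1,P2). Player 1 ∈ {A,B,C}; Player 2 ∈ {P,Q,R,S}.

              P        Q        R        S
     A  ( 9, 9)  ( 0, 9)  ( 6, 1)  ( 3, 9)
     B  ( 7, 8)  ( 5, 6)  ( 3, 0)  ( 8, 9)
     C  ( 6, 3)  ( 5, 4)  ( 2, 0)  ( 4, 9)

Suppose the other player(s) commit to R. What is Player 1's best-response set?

u_1(A vs R) = 6
u_1(B vs R) = 3
u_1(C vs R) = 2
max payoff 6 at {A}

argmax u_1 = {A}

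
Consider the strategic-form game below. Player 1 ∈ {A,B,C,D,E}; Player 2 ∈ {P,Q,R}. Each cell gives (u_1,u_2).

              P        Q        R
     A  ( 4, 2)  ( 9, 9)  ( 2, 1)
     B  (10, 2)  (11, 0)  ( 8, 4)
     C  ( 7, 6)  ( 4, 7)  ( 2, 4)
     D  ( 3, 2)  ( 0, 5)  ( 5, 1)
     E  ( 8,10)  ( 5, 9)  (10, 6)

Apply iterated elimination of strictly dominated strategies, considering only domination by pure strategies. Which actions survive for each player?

Remaining: P1:{B,E} P2:{P,R}

P1 drop A (B beats it: P:10>4 Q:11>9 R:8>2)
P1 drop C (B beats it: P:10>7 Q:11>4 R:8>2)
P1 drop D (B beats it: P:10>3 Q:11>0 R:8>5)
P2 drop Q (P beats it: B:2>0 E:10>9)
P1→{B,E} P2→{P,R}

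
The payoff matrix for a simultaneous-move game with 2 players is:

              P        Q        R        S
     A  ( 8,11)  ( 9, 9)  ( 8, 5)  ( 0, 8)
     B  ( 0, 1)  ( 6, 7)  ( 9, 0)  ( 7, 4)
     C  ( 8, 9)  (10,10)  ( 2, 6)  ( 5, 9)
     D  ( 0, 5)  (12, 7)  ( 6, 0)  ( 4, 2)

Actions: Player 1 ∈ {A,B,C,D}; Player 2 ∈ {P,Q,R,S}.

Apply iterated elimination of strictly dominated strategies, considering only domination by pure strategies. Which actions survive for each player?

P2 drop R (P beats it: A:11>5 B:1>0 C:9>6 D:5>0)
P2 drop S (Q beats it: A:9>8 B:7>4 C:10>9 D:7>2)
P1 drop B (A beats it: P:8>0 Q:9>6)
P1→{A,C,D} P2→{P,Q}

IESDS → P1:{A,C,D} P2:{P,Q}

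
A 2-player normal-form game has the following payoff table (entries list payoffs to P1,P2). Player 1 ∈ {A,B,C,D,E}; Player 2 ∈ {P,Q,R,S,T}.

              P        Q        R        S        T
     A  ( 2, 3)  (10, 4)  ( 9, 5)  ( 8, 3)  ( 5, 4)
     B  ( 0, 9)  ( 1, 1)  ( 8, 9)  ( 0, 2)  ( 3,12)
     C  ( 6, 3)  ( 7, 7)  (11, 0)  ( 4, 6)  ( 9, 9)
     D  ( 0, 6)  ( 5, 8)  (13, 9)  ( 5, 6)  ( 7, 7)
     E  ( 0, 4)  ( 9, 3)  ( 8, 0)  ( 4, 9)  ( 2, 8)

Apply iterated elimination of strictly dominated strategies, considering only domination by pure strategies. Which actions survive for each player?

P1 drop B (A beats it: P:2>0 Q:10>1 R:9>8 S:8>0 T:5>3)
P1 drop E (A beats it: P:2>0 Q:10>9 R:9>8 S:8>4 T:5>2)
P2 drop P (Q beats it: A:4>3 C:7>3 D:8>6)
P2 drop S (Q beats it: A:4>3 C:7>6 D:8>6)
P1→{A,C,D} P2→{Q,R,T}

Remaining: P1:{A,C,D} P2:{Q,R,T}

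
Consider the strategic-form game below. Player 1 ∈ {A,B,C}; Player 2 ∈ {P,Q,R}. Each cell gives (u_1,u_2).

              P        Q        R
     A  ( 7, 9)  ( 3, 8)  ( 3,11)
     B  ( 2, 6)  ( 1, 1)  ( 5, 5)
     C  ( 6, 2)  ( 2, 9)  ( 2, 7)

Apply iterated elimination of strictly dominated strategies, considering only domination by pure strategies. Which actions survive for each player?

IESDS → P1:{A,B} P2:{P,R}

P1 drop C (A beats it: P:7>6 Q:3>2 R:3>2)
P2 drop Q (P beats it: A:9>8 B:6>1)
P1→{A,B} P2→{P,R}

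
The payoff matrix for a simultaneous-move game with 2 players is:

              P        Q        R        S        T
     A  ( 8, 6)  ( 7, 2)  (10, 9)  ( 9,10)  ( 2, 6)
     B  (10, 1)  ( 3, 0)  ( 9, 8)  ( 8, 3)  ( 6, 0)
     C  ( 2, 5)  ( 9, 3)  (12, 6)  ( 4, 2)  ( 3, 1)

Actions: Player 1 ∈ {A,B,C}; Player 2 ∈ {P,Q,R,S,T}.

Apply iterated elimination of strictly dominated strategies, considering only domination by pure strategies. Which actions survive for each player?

P2 drop P (R beats it: A:9>6 B:8>1 C:6>5)
P2 drop Q (R beats it: A:9>2 B:8>0 C:6>3)
P2 drop T (R beats it: A:9>6 B:8>0 C:6>1)
P1 drop B (A beats it: R:10>9 S:9>8)
P1→{A,C} P2→{R,S}

Remaining: P1:{A,C} P2:{R,S}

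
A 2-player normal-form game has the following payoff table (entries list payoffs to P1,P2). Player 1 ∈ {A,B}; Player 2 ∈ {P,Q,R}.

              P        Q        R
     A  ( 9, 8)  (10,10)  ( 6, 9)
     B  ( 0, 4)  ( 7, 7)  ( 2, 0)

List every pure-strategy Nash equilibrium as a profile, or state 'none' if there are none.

NE set: (A,Q)

(A,P): not NE [P2→Q gives 10>8]
(A,Q): NE
(A,R): not NE [P2→Q gives 10>9]
(B,P): not NE [P1→A gives 9>0; P2→Q gives 7>4]
(B,Q): not NE [P1→A gives 10>7]
(B,R): not NE [P1→A gives 6>2; P2→Q gives 7>0]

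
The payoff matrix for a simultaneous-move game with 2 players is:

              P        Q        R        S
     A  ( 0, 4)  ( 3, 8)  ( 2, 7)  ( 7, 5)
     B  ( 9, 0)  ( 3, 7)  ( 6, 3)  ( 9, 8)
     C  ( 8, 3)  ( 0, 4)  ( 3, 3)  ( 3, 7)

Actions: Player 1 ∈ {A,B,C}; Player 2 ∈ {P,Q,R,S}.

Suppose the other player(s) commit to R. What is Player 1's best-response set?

argmax u_1 = {B}

u_1(A vs R) = 2
u_1(B vs R) = 6
u_1(C vs R) = 3
max payoff 6 at {B}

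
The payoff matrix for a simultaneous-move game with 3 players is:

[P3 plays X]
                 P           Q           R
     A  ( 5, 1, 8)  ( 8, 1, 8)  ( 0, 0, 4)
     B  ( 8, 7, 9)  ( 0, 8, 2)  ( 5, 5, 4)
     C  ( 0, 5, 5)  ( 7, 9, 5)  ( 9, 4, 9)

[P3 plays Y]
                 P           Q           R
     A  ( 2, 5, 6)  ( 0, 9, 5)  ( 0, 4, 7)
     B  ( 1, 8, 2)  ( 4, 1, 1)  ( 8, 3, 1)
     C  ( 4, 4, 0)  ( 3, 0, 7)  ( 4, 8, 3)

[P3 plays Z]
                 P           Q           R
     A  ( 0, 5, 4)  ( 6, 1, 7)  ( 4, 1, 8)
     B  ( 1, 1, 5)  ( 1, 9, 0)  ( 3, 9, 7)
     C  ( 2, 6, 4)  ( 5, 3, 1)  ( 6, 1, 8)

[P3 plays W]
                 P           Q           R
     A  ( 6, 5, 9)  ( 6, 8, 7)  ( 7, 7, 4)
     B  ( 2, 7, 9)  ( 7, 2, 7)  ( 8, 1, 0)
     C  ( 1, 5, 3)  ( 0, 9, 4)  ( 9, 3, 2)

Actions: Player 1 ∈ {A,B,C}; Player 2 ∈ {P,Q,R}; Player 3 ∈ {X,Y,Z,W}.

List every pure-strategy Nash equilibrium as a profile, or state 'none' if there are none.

NE set: (A,Q,X)

(A,P,X): not NE [P1→B gives 8>5; P3→W gives 9>8]
(A,P,Y): not NE [P1→C gives 4>2; P2→Q gives 9>5; P3→W gives 9>6]
(A,P,Z): not NE [P1→C gives 2>0; P3→W gives 9>4]
(A,P,W): not NE [P2→Q gives 8>5]
(A,Q,X): NE
(A,Q,Y): not NE [P1→B gives 4>0; P3→X gives 8>5]
(A,Q,Z): not NE [P2→P gives 5>1; P3→X gives 8>7]
(A,Q,W): not NE [P1→B gives 7>6; P3→X gives 8>7]
(A,R,X): not NE [P1→C gives 9>0; P2→Q gives 1>0; P3→Z gives 8>4]
(A,R,Y): not NE [P1→B gives 8>0; P2→Q gives 9>4; P3→Z gives 8>7]
(A,R,Z): not NE [P1→C gives 6>4; P2→P gives 5>1]
(A,R,W): not NE [P1→C gives 9>7; P2→Q gives 8>7; P3→Z gives 8>4]
(B,P,X): not NE [P2→Q gives 8>7]
(B,P,Y): not NE [P1→C gives 4>1; P3→W gives 9>2]
(B,P,Z): not NE [P1→C gives 2>1; P2→R gives 9>1; P3→W gives 9>5]
(B,P,W): not NE [P1→A gives 6>2]
(B,Q,X): not NE [P1→A gives 8>0; P3→W gives 7>2]
(B,Q,Y): not NE [P2→P gives 8>1; P3→W gives 7>1]
(B,Q,Z): not NE [P1→A gives 6>1; P3→W gives 7>0]
(B,Q,W): not NE [P2→P gives 7>2]
(B,R,X): not NE [P1→C gives 9>5; P2→Q gives 8>5; P3→Z gives 7>4]
(B,R,Y): not NE [P2→P gives 8>3; P3→Z gives 7>1]
(B,R,Z): not NE [P1→C gives 6>3]
(B,R,W): not NE [P1→C gives 9>8; P2→P gives 7>1; P3→Z gives 7>0]
(C,P,X): not NE [P1→B gives 8>0; P2→Q gives 9>5]
(C,P,Y): not NE [P2→R gives 8>4; P3→X gives 5>0]
(C,P,Z): not NE [P3→X gives 5>4]
(C,P,W): not NE [P1→A gives 6>1; P2→Q gives 9>5; P3→X gives 5>3]
(C,Q,X): not NE [P1→A gives 8>7; P3→Y gives 7>5]
(C,Q,Y): not NE [P1→B gives 4>3; P2→R gives 8>0]
(C,Q,Z): not NE [P1→A gives 6>5; P2→P gives 6>3; P3→Y gives 7>1]
(C,Q,W): not NE [P1→B gives 7>0; P3→Y gives 7>4]
(C,R,X): not NE [P2→Q gives 9>4]
(C,R,Y): not NE [P1→B gives 8>4; P3→X gives 9>3]
(C,R,Z): not NE [P2→P gives 6>1; P3→X gives 9>8]
(C,R,W): not NE [P2→Q gives 9>3; P3→X gives 9>2]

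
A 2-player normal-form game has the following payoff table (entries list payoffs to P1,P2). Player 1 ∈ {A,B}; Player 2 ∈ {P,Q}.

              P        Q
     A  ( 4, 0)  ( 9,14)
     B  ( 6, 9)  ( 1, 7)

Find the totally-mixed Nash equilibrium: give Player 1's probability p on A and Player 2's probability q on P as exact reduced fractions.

P1 mixes 1/8 on A; P2 mixes 4/5 on P

P1 indiff ⇒ q·4+(1-q)·9 = q·6+(1-q)·1 ⇒ q(-2) = (1-q)(-8) ⇒ q = 4/5
P2 indiff ⇒ p·0+(1-p)·9 = p·14+(1-p)·7 ⇒ p(-14) = (1-p)(-2) ⇒ p = 1/8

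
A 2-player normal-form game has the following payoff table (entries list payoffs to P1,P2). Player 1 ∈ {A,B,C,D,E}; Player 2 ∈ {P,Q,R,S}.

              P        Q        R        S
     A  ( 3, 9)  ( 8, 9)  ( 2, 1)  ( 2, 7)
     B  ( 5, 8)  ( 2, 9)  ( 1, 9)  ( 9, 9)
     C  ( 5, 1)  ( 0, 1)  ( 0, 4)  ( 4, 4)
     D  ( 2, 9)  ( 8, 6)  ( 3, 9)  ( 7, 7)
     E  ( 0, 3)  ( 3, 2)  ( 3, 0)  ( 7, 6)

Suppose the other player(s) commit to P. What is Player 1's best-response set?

BR_1 = {B,C}

u_1(A vs P) = 3
u_1(B vs P) = 5
u_1(C vs P) = 5
u_1(D vs P) = 2
u_1(E vs P) = 0
max payoff 5 at {B,C}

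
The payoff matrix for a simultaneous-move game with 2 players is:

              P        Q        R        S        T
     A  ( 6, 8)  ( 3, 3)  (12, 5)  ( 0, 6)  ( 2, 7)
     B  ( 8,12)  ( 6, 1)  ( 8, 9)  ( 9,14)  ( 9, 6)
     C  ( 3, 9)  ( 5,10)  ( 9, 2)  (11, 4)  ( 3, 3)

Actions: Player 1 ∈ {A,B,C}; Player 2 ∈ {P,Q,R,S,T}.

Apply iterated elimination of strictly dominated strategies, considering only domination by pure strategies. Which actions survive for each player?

Remaining: P1:{B,C} P2:{P,Q,S}

P2 drop R (P beats it: A:8>5 B:12>9 C:9>2)
P1 drop A (B beats it: P:8>6 Q:6>3 S:9>0 T:9>2)
P2 drop T (P beats it: B:12>6 C:9>3)
P1→{B,C} P2→{P,Q,S}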